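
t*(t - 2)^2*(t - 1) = t^4 - 5*t^3 + 8*t^2 - 4*t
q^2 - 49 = (q - 7)*(q + 7)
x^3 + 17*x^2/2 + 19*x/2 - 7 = (x - 1/2)*(x + 2)*(x + 7)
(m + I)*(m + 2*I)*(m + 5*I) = m^3 + 8*I*m^2 - 17*m - 10*I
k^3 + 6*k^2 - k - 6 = (k - 1)*(k + 1)*(k + 6)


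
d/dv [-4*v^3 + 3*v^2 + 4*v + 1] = -12*v^2 + 6*v + 4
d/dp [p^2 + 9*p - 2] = 2*p + 9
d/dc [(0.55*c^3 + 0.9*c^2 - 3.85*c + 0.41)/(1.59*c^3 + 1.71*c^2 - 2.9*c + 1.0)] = (-0.4905*c^4 + 9.053*c^3 + 3.6678*c^2 + 0.3978*c - 2.661)/(2.5281*c^6 + 5.4378*c^5 - 6.2979*c^4 - 6.738*c^3 + 11.83*c^2 - 5.8*c + 1.0)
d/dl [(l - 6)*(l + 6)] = 2*l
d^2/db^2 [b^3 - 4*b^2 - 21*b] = 6*b - 8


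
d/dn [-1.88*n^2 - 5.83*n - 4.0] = -3.76*n - 5.83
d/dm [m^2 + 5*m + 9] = 2*m + 5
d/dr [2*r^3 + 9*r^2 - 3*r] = 6*r^2 + 18*r - 3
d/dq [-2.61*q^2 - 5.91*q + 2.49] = -5.22*q - 5.91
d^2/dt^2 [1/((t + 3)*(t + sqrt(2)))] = 2*((t + 3)^2 + (t + 3)*(t + sqrt(2)) + (t + sqrt(2))^2)/((t + 3)^3*(t + sqrt(2))^3)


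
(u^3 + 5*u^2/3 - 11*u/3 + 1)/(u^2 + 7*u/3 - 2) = (3*u^2 - 4*u + 1)/(3*u - 2)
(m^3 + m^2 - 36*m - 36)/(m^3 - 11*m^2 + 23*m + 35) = (m^2 - 36)/(m^2 - 12*m + 35)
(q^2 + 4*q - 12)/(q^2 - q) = (q^2 + 4*q - 12)/(q*(q - 1))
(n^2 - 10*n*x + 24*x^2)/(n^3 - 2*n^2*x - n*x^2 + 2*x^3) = (n^2 - 10*n*x + 24*x^2)/(n^3 - 2*n^2*x - n*x^2 + 2*x^3)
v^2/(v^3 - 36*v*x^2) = v/(v^2 - 36*x^2)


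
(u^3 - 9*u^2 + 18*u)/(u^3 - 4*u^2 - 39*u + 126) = u*(u - 6)/(u^2 - u - 42)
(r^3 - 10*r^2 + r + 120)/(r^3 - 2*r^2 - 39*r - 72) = (r - 5)/(r + 3)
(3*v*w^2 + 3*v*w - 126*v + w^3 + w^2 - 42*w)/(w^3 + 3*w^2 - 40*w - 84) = (3*v + w)/(w + 2)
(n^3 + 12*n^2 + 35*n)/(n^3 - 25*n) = (n + 7)/(n - 5)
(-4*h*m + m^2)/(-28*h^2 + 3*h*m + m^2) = m/(7*h + m)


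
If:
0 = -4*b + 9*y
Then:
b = 9*y/4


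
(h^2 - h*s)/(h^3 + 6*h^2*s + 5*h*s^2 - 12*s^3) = h/(h^2 + 7*h*s + 12*s^2)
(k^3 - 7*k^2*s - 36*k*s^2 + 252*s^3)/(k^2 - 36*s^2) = k - 7*s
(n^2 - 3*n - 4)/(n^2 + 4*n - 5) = (n^2 - 3*n - 4)/(n^2 + 4*n - 5)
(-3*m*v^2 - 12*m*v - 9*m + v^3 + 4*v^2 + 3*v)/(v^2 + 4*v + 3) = -3*m + v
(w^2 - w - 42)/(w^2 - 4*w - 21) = (w + 6)/(w + 3)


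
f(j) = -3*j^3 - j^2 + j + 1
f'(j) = -9*j^2 - 2*j + 1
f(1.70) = -14.93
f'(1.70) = -28.41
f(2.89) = -76.87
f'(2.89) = -79.95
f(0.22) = 1.14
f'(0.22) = 0.12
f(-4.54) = 256.58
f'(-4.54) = -175.42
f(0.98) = -1.80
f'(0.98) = -9.60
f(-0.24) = 0.74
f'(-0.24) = 0.96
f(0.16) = 1.12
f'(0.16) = 0.45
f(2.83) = -72.17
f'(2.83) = -76.74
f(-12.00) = 5029.00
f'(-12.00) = -1271.00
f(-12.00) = 5029.00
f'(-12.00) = -1271.00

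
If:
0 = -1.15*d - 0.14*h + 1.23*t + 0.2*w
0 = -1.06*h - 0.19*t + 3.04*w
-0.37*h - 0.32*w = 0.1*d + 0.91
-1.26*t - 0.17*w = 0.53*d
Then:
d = 0.15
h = -1.92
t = 0.03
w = -0.67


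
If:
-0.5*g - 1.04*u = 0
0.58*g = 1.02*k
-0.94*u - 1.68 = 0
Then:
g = 3.72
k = 2.11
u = -1.79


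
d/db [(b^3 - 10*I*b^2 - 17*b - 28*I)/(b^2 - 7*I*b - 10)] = (b^4 - 14*I*b^3 - 83*b^2 + 256*I*b + 366)/(b^4 - 14*I*b^3 - 69*b^2 + 140*I*b + 100)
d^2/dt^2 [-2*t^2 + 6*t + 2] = -4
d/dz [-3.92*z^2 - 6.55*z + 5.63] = -7.84*z - 6.55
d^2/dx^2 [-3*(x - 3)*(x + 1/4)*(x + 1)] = 21/2 - 18*x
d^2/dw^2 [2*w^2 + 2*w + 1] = 4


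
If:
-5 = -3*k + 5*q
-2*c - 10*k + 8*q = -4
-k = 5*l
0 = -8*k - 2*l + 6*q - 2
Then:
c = 16/5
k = -2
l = 2/5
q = -11/5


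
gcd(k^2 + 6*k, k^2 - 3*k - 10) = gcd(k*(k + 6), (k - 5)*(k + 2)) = 1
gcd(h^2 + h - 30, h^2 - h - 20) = h - 5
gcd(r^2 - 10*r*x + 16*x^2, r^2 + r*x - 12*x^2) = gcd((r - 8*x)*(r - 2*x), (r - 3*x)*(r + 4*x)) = 1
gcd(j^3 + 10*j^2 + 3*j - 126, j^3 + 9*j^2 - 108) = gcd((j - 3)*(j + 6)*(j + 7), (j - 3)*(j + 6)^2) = j^2 + 3*j - 18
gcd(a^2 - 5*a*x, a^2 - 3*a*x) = a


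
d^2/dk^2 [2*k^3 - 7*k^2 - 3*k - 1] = 12*k - 14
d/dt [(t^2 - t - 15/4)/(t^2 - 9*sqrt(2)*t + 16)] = ((2*t - 1)*(t^2 - 9*sqrt(2)*t + 16) + (2*t - 9*sqrt(2))*(-4*t^2 + 4*t + 15)/4)/(t^2 - 9*sqrt(2)*t + 16)^2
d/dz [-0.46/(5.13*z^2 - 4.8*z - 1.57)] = (4.7196*z - 2.208)/(-5.13*z^2 + 4.8*z + 1.57)^2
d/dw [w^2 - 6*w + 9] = 2*w - 6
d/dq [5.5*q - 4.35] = 5.50000000000000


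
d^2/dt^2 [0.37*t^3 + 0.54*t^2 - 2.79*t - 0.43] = 2.22*t + 1.08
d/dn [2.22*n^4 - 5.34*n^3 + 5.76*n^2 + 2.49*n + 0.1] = 8.88*n^3 - 16.02*n^2 + 11.52*n + 2.49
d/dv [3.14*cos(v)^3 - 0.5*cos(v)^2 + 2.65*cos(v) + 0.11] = (-9.42*cos(v)^2 + 1.0*cos(v) - 2.65)*sin(v)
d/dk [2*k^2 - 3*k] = 4*k - 3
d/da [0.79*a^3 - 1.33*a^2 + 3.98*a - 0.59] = 2.37*a^2 - 2.66*a + 3.98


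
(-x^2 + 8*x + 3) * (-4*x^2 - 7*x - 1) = 4*x^4 - 25*x^3 - 67*x^2 - 29*x - 3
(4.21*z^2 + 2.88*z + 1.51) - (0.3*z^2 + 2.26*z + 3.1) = 3.91*z^2 + 0.62*z - 1.59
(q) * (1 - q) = -q^2 + q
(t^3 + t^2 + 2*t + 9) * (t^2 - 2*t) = t^5 - t^4 + 5*t^2 - 18*t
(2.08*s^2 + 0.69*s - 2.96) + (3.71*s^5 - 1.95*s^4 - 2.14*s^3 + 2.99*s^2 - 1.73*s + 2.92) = 3.71*s^5 - 1.95*s^4 - 2.14*s^3 + 5.07*s^2 - 1.04*s - 0.04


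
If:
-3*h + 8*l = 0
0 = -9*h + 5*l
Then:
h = 0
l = 0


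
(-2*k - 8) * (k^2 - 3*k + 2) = -2*k^3 - 2*k^2 + 20*k - 16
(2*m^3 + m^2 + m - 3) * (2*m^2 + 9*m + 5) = 4*m^5 + 20*m^4 + 21*m^3 + 8*m^2 - 22*m - 15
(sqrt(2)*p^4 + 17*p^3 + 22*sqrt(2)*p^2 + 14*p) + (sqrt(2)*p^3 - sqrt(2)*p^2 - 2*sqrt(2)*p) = sqrt(2)*p^4 + sqrt(2)*p^3 + 17*p^3 + 21*sqrt(2)*p^2 - 2*sqrt(2)*p + 14*p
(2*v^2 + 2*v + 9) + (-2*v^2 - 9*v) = 9 - 7*v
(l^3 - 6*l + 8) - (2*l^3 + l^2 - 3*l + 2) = -l^3 - l^2 - 3*l + 6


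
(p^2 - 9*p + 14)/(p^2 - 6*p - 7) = (p - 2)/(p + 1)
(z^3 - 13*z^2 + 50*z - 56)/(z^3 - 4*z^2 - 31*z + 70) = (z - 4)/(z + 5)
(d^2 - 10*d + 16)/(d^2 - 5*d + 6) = (d - 8)/(d - 3)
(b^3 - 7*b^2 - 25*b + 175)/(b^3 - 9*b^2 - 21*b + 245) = (b - 5)/(b - 7)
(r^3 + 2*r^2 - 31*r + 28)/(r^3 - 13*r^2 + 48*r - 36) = (r^2 + 3*r - 28)/(r^2 - 12*r + 36)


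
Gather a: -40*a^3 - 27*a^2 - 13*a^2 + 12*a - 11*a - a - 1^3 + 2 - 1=-40*a^3 - 40*a^2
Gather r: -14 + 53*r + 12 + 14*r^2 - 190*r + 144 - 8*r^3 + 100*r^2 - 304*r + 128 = -8*r^3 + 114*r^2 - 441*r + 270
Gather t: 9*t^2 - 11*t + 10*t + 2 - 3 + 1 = 9*t^2 - t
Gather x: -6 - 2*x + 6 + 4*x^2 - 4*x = 4*x^2 - 6*x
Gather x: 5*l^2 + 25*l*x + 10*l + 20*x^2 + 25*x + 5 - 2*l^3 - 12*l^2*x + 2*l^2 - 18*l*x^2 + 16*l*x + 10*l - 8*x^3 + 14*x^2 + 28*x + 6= -2*l^3 + 7*l^2 + 20*l - 8*x^3 + x^2*(34 - 18*l) + x*(-12*l^2 + 41*l + 53) + 11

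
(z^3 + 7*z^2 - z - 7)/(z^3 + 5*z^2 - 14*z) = (z^2 - 1)/(z*(z - 2))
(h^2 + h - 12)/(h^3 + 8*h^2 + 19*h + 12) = (h - 3)/(h^2 + 4*h + 3)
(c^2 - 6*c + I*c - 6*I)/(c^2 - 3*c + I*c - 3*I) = (c - 6)/(c - 3)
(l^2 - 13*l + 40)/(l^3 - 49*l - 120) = (l - 5)/(l^2 + 8*l + 15)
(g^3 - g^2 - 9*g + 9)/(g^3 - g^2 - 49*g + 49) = (g^2 - 9)/(g^2 - 49)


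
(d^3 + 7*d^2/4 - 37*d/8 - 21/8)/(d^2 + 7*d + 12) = (8*d^2 - 10*d - 7)/(8*(d + 4))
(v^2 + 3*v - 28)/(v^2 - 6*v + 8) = (v + 7)/(v - 2)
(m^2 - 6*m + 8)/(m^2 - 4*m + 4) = (m - 4)/(m - 2)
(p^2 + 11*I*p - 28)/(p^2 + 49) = (p + 4*I)/(p - 7*I)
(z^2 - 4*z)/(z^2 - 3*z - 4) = z/(z + 1)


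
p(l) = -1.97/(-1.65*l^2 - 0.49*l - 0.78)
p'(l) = -1.97*(3.3*l + 0.49)/(-1.65*l^2 - 0.49*l - 0.78)^2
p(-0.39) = 2.35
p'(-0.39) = 2.23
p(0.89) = 0.78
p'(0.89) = -1.06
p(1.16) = 0.55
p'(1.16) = -0.67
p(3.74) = 0.08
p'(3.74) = -0.04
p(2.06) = 0.22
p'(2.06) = -0.19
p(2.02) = 0.23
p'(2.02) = -0.20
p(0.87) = 0.80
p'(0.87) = -1.10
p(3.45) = 0.09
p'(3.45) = -0.05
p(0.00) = 2.53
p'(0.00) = -1.59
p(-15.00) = 0.01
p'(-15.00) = 0.00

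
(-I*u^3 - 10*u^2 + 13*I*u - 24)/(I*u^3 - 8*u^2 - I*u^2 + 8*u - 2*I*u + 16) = (-u^3 + 10*I*u^2 + 13*u + 24*I)/(u^3 + u^2*(-1 + 8*I) + u*(-2 - 8*I) - 16*I)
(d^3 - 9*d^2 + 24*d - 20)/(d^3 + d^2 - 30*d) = (d^2 - 4*d + 4)/(d*(d + 6))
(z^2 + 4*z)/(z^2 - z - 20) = z/(z - 5)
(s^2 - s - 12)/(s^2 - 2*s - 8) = (s + 3)/(s + 2)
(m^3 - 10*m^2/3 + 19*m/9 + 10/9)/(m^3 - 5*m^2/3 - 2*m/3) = (m - 5/3)/m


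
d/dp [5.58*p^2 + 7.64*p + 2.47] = 11.16*p + 7.64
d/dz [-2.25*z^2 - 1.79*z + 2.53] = -4.5*z - 1.79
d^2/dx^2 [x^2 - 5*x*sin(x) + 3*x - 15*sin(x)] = 5*x*sin(x) + 15*sin(x) - 10*cos(x) + 2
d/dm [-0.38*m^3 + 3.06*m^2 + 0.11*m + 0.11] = -1.14*m^2 + 6.12*m + 0.11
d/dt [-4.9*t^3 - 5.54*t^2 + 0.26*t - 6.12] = -14.7*t^2 - 11.08*t + 0.26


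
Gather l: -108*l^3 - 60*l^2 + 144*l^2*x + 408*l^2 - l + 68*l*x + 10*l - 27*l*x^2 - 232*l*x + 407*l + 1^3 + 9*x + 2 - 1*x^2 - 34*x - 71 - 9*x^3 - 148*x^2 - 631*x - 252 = -108*l^3 + l^2*(144*x + 348) + l*(-27*x^2 - 164*x + 416) - 9*x^3 - 149*x^2 - 656*x - 320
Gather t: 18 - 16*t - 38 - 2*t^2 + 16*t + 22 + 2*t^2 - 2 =0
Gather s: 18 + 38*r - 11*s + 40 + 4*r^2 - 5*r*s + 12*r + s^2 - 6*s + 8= 4*r^2 + 50*r + s^2 + s*(-5*r - 17) + 66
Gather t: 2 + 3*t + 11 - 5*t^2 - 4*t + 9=-5*t^2 - t + 22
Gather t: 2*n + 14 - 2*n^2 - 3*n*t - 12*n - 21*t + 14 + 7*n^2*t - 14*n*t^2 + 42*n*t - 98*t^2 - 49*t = -2*n^2 - 10*n + t^2*(-14*n - 98) + t*(7*n^2 + 39*n - 70) + 28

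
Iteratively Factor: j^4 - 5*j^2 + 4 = (j + 1)*(j^3 - j^2 - 4*j + 4) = (j - 1)*(j + 1)*(j^2 - 4) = (j - 2)*(j - 1)*(j + 1)*(j + 2)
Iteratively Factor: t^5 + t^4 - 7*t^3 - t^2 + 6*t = (t)*(t^4 + t^3 - 7*t^2 - t + 6) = t*(t + 1)*(t^3 - 7*t + 6) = t*(t + 1)*(t + 3)*(t^2 - 3*t + 2) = t*(t - 1)*(t + 1)*(t + 3)*(t - 2)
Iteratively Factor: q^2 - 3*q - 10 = (q + 2)*(q - 5)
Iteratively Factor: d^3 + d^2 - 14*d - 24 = (d - 4)*(d^2 + 5*d + 6) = (d - 4)*(d + 3)*(d + 2)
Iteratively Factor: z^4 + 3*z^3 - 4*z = (z + 2)*(z^3 + z^2 - 2*z) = z*(z + 2)*(z^2 + z - 2) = z*(z - 1)*(z + 2)*(z + 2)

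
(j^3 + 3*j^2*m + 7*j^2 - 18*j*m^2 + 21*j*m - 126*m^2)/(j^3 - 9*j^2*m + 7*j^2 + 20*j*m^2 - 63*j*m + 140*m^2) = (j^2 + 3*j*m - 18*m^2)/(j^2 - 9*j*m + 20*m^2)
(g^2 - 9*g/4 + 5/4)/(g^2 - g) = (g - 5/4)/g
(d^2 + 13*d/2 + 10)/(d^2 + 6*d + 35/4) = 2*(d + 4)/(2*d + 7)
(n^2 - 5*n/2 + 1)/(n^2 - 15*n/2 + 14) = (2*n^2 - 5*n + 2)/(2*n^2 - 15*n + 28)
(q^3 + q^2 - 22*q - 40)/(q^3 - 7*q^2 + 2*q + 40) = (q + 4)/(q - 4)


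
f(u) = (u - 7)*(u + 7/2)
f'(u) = 2*u - 7/2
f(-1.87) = -14.46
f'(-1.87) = -7.24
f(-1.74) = -15.38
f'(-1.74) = -6.98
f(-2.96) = -5.38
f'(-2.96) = -9.42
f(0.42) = -25.79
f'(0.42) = -2.66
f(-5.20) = 20.74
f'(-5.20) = -13.90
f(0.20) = -25.16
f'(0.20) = -3.10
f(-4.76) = 14.82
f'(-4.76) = -13.02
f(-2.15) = -12.35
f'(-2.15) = -7.80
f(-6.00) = 32.50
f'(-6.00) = -15.50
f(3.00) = -26.00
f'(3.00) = 2.50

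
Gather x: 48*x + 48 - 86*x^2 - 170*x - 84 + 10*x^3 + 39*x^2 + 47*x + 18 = 10*x^3 - 47*x^2 - 75*x - 18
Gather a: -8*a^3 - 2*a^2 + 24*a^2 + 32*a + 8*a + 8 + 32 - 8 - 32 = -8*a^3 + 22*a^2 + 40*a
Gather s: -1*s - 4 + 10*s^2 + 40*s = 10*s^2 + 39*s - 4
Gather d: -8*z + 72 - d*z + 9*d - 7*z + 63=d*(9 - z) - 15*z + 135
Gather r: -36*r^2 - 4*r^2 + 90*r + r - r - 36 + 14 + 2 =-40*r^2 + 90*r - 20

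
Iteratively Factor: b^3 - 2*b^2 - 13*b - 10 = (b + 1)*(b^2 - 3*b - 10) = (b + 1)*(b + 2)*(b - 5)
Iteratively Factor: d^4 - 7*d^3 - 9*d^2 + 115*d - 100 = (d + 4)*(d^3 - 11*d^2 + 35*d - 25) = (d - 1)*(d + 4)*(d^2 - 10*d + 25) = (d - 5)*(d - 1)*(d + 4)*(d - 5)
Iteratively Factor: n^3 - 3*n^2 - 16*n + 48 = (n + 4)*(n^2 - 7*n + 12) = (n - 3)*(n + 4)*(n - 4)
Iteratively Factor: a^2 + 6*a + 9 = (a + 3)*(a + 3)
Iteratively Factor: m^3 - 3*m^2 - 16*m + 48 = (m + 4)*(m^2 - 7*m + 12) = (m - 4)*(m + 4)*(m - 3)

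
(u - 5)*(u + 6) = u^2 + u - 30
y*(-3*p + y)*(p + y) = -3*p^2*y - 2*p*y^2 + y^3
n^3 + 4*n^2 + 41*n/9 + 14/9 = (n + 2/3)*(n + 1)*(n + 7/3)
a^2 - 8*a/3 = a*(a - 8/3)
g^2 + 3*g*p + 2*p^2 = (g + p)*(g + 2*p)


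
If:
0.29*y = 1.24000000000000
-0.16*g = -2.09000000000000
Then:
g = 13.06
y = 4.28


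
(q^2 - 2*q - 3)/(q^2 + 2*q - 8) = (q^2 - 2*q - 3)/(q^2 + 2*q - 8)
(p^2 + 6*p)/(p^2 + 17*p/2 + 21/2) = 2*p*(p + 6)/(2*p^2 + 17*p + 21)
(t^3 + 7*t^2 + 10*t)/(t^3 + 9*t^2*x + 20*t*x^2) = (t^2 + 7*t + 10)/(t^2 + 9*t*x + 20*x^2)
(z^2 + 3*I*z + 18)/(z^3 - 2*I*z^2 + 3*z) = (z + 6*I)/(z*(z + I))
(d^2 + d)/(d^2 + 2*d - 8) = d*(d + 1)/(d^2 + 2*d - 8)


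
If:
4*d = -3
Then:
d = -3/4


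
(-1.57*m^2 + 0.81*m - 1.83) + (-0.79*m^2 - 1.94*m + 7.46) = -2.36*m^2 - 1.13*m + 5.63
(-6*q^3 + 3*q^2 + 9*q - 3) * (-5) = 30*q^3 - 15*q^2 - 45*q + 15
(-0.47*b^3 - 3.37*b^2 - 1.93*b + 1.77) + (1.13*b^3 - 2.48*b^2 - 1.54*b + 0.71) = 0.66*b^3 - 5.85*b^2 - 3.47*b + 2.48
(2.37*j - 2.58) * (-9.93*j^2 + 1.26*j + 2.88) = -23.5341*j^3 + 28.6056*j^2 + 3.5748*j - 7.4304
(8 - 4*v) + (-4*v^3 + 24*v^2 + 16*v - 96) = -4*v^3 + 24*v^2 + 12*v - 88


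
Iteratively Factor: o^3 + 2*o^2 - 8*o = (o + 4)*(o^2 - 2*o) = (o - 2)*(o + 4)*(o)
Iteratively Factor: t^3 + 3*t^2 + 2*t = (t)*(t^2 + 3*t + 2) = t*(t + 2)*(t + 1)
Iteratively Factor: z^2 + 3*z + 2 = (z + 2)*(z + 1)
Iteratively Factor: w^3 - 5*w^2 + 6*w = (w - 3)*(w^2 - 2*w) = (w - 3)*(w - 2)*(w)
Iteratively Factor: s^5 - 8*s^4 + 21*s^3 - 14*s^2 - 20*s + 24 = (s - 2)*(s^4 - 6*s^3 + 9*s^2 + 4*s - 12) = (s - 2)^2*(s^3 - 4*s^2 + s + 6) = (s - 3)*(s - 2)^2*(s^2 - s - 2) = (s - 3)*(s - 2)^3*(s + 1)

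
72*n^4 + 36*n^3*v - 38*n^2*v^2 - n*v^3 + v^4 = (-6*n + v)*(-2*n + v)*(n + v)*(6*n + v)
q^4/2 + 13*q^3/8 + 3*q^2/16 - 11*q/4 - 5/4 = (q/2 + 1)*(q - 5/4)*(q + 1/2)*(q + 2)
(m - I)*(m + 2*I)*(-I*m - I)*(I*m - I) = m^4 + I*m^3 + m^2 - I*m - 2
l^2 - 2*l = l*(l - 2)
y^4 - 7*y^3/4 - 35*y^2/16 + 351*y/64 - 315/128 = (y - 3/2)*(y - 5/4)*(y - 3/4)*(y + 7/4)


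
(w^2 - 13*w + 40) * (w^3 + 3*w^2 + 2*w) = w^5 - 10*w^4 + 3*w^3 + 94*w^2 + 80*w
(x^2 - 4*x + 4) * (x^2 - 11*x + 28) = x^4 - 15*x^3 + 76*x^2 - 156*x + 112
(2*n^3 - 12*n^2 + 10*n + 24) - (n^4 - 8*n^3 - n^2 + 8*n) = -n^4 + 10*n^3 - 11*n^2 + 2*n + 24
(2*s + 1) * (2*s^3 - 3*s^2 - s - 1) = 4*s^4 - 4*s^3 - 5*s^2 - 3*s - 1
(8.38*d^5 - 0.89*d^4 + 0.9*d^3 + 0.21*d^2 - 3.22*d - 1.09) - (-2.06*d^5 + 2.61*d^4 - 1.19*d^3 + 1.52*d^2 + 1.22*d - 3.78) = 10.44*d^5 - 3.5*d^4 + 2.09*d^3 - 1.31*d^2 - 4.44*d + 2.69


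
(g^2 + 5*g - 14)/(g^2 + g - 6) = (g + 7)/(g + 3)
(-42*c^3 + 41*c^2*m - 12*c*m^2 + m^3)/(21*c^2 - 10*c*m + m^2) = -2*c + m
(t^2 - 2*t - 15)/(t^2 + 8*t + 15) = (t - 5)/(t + 5)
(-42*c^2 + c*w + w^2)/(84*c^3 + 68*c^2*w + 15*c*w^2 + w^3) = (-6*c + w)/(12*c^2 + 8*c*w + w^2)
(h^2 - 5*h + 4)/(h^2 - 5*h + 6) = (h^2 - 5*h + 4)/(h^2 - 5*h + 6)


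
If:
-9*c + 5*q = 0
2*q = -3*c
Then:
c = 0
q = 0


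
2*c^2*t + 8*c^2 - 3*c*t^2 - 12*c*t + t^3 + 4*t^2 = (-2*c + t)*(-c + t)*(t + 4)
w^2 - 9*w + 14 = (w - 7)*(w - 2)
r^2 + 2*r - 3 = (r - 1)*(r + 3)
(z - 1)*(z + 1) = z^2 - 1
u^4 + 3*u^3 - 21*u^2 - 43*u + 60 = (u - 4)*(u - 1)*(u + 3)*(u + 5)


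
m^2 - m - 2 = (m - 2)*(m + 1)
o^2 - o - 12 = (o - 4)*(o + 3)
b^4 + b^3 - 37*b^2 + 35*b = b*(b - 5)*(b - 1)*(b + 7)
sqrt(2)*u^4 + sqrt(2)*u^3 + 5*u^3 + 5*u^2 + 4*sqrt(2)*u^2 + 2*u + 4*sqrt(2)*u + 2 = (u + 1)*(u + sqrt(2))^2*(sqrt(2)*u + 1)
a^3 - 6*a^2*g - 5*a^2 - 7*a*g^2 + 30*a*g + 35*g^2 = (a - 5)*(a - 7*g)*(a + g)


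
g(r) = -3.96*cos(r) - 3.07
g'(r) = 3.96*sin(r)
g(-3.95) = -0.34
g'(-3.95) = 2.86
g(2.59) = 0.30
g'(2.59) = 2.08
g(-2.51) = 0.13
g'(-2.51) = -2.34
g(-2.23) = -0.64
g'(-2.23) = -3.13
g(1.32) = -4.05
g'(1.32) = 3.84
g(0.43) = -6.67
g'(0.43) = 1.65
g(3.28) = 0.85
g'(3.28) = -0.55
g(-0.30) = -6.85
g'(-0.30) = -1.17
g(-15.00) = -0.06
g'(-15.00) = -2.58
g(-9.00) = 0.54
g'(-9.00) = -1.63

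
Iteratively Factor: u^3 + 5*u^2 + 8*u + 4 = (u + 2)*(u^2 + 3*u + 2) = (u + 1)*(u + 2)*(u + 2)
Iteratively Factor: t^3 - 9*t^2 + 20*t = (t - 5)*(t^2 - 4*t) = t*(t - 5)*(t - 4)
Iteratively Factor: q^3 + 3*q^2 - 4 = (q + 2)*(q^2 + q - 2) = (q - 1)*(q + 2)*(q + 2)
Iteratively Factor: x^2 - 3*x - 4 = (x - 4)*(x + 1)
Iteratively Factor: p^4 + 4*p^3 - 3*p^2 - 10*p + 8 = (p + 2)*(p^3 + 2*p^2 - 7*p + 4) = (p - 1)*(p + 2)*(p^2 + 3*p - 4) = (p - 1)^2*(p + 2)*(p + 4)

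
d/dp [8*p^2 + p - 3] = 16*p + 1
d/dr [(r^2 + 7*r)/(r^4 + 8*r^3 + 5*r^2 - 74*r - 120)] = (-2*r*(r + 7)*(2*r^3 + 12*r^2 + 5*r - 37) + (2*r + 7)*(r^4 + 8*r^3 + 5*r^2 - 74*r - 120))/(r^4 + 8*r^3 + 5*r^2 - 74*r - 120)^2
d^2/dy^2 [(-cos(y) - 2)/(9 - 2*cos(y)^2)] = (36*sin(y)^4*cos(y) + 32*sin(y)^4 - 160*sin(y)^2 + 46*cos(y) + 33*cos(3*y) - 2*cos(5*y) + 56)/(2*sin(y)^2 + 7)^3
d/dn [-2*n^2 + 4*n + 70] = 4 - 4*n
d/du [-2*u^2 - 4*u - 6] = -4*u - 4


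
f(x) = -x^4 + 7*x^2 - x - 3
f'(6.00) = -781.00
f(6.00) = -1053.00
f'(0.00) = -1.00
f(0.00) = -3.00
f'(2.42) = -23.81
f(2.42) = 1.28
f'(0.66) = 7.09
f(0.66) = -0.80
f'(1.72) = 2.73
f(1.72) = 7.24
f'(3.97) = -195.70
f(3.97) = -145.05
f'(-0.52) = -7.72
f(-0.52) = -0.66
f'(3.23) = -90.57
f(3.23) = -42.05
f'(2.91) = -58.83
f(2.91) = -18.34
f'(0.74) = 7.74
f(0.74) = -0.21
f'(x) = -4*x^3 + 14*x - 1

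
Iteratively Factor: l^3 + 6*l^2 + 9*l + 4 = (l + 1)*(l^2 + 5*l + 4) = (l + 1)^2*(l + 4)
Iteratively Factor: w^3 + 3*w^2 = (w + 3)*(w^2) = w*(w + 3)*(w)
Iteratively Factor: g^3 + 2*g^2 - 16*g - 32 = (g + 4)*(g^2 - 2*g - 8) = (g - 4)*(g + 4)*(g + 2)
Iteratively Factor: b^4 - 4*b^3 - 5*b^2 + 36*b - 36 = (b - 3)*(b^3 - b^2 - 8*b + 12) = (b - 3)*(b - 2)*(b^2 + b - 6) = (b - 3)*(b - 2)^2*(b + 3)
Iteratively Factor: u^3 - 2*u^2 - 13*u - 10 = (u + 2)*(u^2 - 4*u - 5) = (u + 1)*(u + 2)*(u - 5)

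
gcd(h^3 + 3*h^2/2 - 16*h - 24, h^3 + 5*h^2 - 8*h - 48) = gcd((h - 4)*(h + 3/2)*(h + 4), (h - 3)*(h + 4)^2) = h + 4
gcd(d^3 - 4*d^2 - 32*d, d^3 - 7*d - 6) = 1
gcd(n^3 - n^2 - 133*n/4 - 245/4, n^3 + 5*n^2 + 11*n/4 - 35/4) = n^2 + 6*n + 35/4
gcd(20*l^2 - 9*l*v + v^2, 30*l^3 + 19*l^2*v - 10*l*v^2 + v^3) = -5*l + v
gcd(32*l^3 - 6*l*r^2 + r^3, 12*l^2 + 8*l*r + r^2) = 2*l + r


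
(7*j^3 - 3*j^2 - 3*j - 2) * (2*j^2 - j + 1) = 14*j^5 - 13*j^4 + 4*j^3 - 4*j^2 - j - 2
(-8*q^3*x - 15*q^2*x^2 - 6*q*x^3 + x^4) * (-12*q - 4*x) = 96*q^4*x + 212*q^3*x^2 + 132*q^2*x^3 + 12*q*x^4 - 4*x^5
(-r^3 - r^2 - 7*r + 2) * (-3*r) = 3*r^4 + 3*r^3 + 21*r^2 - 6*r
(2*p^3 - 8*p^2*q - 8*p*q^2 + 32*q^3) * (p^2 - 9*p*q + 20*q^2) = 2*p^5 - 26*p^4*q + 104*p^3*q^2 - 56*p^2*q^3 - 448*p*q^4 + 640*q^5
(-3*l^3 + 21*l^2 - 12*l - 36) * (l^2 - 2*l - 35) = -3*l^5 + 27*l^4 + 51*l^3 - 747*l^2 + 492*l + 1260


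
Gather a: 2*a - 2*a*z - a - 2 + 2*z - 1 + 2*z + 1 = a*(1 - 2*z) + 4*z - 2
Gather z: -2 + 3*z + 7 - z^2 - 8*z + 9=-z^2 - 5*z + 14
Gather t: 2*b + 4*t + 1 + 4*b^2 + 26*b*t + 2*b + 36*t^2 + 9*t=4*b^2 + 4*b + 36*t^2 + t*(26*b + 13) + 1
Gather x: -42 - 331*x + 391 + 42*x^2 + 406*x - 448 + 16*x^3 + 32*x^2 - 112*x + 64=16*x^3 + 74*x^2 - 37*x - 35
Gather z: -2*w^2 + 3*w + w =-2*w^2 + 4*w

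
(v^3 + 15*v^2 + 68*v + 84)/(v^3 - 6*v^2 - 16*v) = (v^2 + 13*v + 42)/(v*(v - 8))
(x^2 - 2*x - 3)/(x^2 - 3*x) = (x + 1)/x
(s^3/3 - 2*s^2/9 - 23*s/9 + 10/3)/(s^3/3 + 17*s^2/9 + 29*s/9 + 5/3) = (3*s^2 - 11*s + 10)/(3*s^2 + 8*s + 5)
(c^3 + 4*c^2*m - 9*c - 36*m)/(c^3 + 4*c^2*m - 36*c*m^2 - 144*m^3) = (c^2 - 9)/(c^2 - 36*m^2)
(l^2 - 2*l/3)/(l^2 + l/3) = (3*l - 2)/(3*l + 1)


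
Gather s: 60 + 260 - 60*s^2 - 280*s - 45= -60*s^2 - 280*s + 275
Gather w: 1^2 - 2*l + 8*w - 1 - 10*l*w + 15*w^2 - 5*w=-2*l + 15*w^2 + w*(3 - 10*l)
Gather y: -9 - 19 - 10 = -38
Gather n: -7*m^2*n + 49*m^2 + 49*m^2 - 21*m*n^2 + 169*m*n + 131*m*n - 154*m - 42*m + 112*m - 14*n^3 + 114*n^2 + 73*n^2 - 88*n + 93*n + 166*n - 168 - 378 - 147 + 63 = 98*m^2 - 84*m - 14*n^3 + n^2*(187 - 21*m) + n*(-7*m^2 + 300*m + 171) - 630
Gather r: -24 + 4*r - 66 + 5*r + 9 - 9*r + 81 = 0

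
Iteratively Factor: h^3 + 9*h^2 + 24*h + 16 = (h + 4)*(h^2 + 5*h + 4) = (h + 4)^2*(h + 1)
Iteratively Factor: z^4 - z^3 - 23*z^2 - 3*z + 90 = (z - 2)*(z^3 + z^2 - 21*z - 45) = (z - 2)*(z + 3)*(z^2 - 2*z - 15) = (z - 2)*(z + 3)^2*(z - 5)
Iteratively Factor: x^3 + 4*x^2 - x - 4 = (x - 1)*(x^2 + 5*x + 4) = (x - 1)*(x + 4)*(x + 1)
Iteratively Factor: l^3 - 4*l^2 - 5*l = (l + 1)*(l^2 - 5*l) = (l - 5)*(l + 1)*(l)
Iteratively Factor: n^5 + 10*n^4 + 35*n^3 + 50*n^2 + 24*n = (n + 1)*(n^4 + 9*n^3 + 26*n^2 + 24*n) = (n + 1)*(n + 4)*(n^3 + 5*n^2 + 6*n) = (n + 1)*(n + 3)*(n + 4)*(n^2 + 2*n) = (n + 1)*(n + 2)*(n + 3)*(n + 4)*(n)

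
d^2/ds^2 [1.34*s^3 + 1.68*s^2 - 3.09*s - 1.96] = 8.04*s + 3.36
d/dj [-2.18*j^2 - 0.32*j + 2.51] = -4.36*j - 0.32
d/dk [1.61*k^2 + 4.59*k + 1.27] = 3.22*k + 4.59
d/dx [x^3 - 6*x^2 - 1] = 3*x*(x - 4)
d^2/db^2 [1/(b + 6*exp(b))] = 2*(-3*(b + 6*exp(b))*exp(b) + (6*exp(b) + 1)^2)/(b + 6*exp(b))^3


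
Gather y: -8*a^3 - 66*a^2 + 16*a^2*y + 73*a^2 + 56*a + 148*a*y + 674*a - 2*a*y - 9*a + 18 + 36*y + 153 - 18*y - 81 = -8*a^3 + 7*a^2 + 721*a + y*(16*a^2 + 146*a + 18) + 90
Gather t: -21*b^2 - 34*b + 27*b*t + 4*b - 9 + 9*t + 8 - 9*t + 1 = -21*b^2 + 27*b*t - 30*b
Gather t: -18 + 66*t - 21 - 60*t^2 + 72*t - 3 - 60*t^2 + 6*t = -120*t^2 + 144*t - 42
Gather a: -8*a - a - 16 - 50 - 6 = -9*a - 72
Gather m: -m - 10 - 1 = -m - 11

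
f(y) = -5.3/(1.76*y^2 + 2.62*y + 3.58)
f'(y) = -5.3*(-3.52*y - 2.62)/(1.76*y^2 + 2.62*y + 3.58)^2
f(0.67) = -0.87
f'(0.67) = 0.70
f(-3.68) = -0.30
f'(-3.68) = -0.17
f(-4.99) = -0.15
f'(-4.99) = -0.07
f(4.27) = -0.11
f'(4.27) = 0.04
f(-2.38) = -0.72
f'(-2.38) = -0.57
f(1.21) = -0.57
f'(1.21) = 0.42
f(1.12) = -0.61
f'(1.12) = 0.46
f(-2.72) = -0.56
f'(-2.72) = -0.41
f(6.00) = -0.06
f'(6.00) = 0.02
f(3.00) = -0.19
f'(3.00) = 0.09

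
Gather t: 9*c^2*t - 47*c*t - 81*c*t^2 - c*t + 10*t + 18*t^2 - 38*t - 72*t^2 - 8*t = t^2*(-81*c - 54) + t*(9*c^2 - 48*c - 36)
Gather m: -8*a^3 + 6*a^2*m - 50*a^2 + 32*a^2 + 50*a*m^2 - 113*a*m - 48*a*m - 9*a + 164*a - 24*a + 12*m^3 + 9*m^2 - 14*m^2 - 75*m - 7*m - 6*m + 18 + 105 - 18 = -8*a^3 - 18*a^2 + 131*a + 12*m^3 + m^2*(50*a - 5) + m*(6*a^2 - 161*a - 88) + 105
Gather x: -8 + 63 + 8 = 63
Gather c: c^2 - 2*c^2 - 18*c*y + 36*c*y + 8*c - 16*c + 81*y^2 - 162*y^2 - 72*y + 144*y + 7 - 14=-c^2 + c*(18*y - 8) - 81*y^2 + 72*y - 7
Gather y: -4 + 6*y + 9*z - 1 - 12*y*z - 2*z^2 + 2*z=y*(6 - 12*z) - 2*z^2 + 11*z - 5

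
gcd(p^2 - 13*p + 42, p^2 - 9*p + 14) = p - 7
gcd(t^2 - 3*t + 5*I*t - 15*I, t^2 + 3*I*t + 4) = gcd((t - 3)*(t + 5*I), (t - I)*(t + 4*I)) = 1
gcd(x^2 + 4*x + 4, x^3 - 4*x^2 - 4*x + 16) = x + 2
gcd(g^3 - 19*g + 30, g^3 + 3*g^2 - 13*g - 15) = g^2 + 2*g - 15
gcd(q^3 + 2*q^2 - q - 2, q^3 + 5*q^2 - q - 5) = q^2 - 1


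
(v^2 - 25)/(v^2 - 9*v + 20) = (v + 5)/(v - 4)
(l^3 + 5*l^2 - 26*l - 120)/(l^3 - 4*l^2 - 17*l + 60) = (l + 6)/(l - 3)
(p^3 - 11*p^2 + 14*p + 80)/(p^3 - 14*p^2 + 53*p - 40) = (p + 2)/(p - 1)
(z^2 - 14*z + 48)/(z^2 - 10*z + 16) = (z - 6)/(z - 2)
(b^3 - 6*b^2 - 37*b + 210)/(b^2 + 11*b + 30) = (b^2 - 12*b + 35)/(b + 5)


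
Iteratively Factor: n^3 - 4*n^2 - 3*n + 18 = (n + 2)*(n^2 - 6*n + 9) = (n - 3)*(n + 2)*(n - 3)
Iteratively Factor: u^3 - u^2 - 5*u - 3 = (u + 1)*(u^2 - 2*u - 3) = (u - 3)*(u + 1)*(u + 1)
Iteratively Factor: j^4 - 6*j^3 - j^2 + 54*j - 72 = (j + 3)*(j^3 - 9*j^2 + 26*j - 24) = (j - 3)*(j + 3)*(j^2 - 6*j + 8) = (j - 4)*(j - 3)*(j + 3)*(j - 2)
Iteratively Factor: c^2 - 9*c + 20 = (c - 4)*(c - 5)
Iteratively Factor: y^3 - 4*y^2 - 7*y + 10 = (y - 1)*(y^2 - 3*y - 10) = (y - 1)*(y + 2)*(y - 5)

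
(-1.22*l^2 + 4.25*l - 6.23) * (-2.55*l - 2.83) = 3.111*l^3 - 7.3849*l^2 + 3.859*l + 17.6309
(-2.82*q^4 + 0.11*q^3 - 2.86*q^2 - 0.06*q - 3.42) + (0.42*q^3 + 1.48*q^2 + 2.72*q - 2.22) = -2.82*q^4 + 0.53*q^3 - 1.38*q^2 + 2.66*q - 5.64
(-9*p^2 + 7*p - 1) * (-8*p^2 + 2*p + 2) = 72*p^4 - 74*p^3 + 4*p^2 + 12*p - 2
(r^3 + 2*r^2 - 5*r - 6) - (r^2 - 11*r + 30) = r^3 + r^2 + 6*r - 36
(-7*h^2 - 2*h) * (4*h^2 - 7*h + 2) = -28*h^4 + 41*h^3 - 4*h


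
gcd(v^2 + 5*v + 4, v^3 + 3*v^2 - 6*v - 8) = v^2 + 5*v + 4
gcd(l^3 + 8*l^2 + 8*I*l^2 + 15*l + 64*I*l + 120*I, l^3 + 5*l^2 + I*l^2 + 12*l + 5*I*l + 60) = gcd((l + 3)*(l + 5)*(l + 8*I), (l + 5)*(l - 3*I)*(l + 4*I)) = l + 5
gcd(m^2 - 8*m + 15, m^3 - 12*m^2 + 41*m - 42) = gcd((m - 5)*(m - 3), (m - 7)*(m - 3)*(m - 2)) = m - 3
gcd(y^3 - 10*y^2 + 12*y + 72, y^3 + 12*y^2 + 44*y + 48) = y + 2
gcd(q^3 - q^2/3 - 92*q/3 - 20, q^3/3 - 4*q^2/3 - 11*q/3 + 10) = 1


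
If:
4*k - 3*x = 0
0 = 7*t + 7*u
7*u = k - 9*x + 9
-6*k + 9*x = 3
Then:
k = 1/2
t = -1/2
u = 1/2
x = 2/3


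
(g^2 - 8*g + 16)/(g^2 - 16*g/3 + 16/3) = 3*(g - 4)/(3*g - 4)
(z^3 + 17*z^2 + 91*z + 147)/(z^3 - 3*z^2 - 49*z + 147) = (z^2 + 10*z + 21)/(z^2 - 10*z + 21)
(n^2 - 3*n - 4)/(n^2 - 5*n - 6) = (n - 4)/(n - 6)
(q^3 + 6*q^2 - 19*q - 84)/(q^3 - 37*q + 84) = (q + 3)/(q - 3)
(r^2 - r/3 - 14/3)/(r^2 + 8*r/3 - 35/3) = (r + 2)/(r + 5)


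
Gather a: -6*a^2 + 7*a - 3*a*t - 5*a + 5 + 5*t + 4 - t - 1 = -6*a^2 + a*(2 - 3*t) + 4*t + 8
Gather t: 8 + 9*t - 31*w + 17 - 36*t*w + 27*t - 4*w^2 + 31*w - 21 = t*(36 - 36*w) - 4*w^2 + 4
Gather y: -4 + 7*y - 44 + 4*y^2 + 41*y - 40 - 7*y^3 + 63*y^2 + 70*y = -7*y^3 + 67*y^2 + 118*y - 88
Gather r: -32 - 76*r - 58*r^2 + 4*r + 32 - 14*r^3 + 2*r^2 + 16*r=-14*r^3 - 56*r^2 - 56*r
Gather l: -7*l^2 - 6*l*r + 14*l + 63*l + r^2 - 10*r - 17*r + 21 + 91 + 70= -7*l^2 + l*(77 - 6*r) + r^2 - 27*r + 182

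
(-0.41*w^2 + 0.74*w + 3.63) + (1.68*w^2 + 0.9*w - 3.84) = 1.27*w^2 + 1.64*w - 0.21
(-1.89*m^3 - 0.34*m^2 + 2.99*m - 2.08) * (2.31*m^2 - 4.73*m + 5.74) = -4.3659*m^5 + 8.1543*m^4 - 2.3335*m^3 - 20.8991*m^2 + 27.001*m - 11.9392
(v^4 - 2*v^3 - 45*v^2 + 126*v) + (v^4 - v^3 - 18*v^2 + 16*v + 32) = 2*v^4 - 3*v^3 - 63*v^2 + 142*v + 32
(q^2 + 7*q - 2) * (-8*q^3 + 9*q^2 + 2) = -8*q^5 - 47*q^4 + 79*q^3 - 16*q^2 + 14*q - 4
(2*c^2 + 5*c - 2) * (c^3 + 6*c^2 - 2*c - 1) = 2*c^5 + 17*c^4 + 24*c^3 - 24*c^2 - c + 2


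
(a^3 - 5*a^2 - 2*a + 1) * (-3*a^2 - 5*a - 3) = -3*a^5 + 10*a^4 + 28*a^3 + 22*a^2 + a - 3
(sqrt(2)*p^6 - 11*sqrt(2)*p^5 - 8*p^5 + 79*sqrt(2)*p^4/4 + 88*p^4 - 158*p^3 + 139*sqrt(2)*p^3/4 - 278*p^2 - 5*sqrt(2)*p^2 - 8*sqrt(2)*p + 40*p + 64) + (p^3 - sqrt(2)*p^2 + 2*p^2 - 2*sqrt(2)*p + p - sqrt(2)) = sqrt(2)*p^6 - 11*sqrt(2)*p^5 - 8*p^5 + 79*sqrt(2)*p^4/4 + 88*p^4 - 157*p^3 + 139*sqrt(2)*p^3/4 - 276*p^2 - 6*sqrt(2)*p^2 - 10*sqrt(2)*p + 41*p - sqrt(2) + 64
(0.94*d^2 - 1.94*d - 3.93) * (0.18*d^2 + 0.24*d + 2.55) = 0.1692*d^4 - 0.1236*d^3 + 1.224*d^2 - 5.8902*d - 10.0215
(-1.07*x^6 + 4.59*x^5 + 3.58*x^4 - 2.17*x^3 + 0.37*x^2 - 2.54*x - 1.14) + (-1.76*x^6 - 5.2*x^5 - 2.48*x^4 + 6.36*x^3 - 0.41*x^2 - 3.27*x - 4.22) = -2.83*x^6 - 0.61*x^5 + 1.1*x^4 + 4.19*x^3 - 0.04*x^2 - 5.81*x - 5.36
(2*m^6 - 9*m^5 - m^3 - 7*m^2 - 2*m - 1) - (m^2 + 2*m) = 2*m^6 - 9*m^5 - m^3 - 8*m^2 - 4*m - 1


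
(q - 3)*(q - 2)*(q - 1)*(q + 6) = q^4 - 25*q^2 + 60*q - 36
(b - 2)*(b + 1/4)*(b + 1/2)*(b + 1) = b^4 - b^3/4 - 21*b^2/8 - 13*b/8 - 1/4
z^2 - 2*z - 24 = (z - 6)*(z + 4)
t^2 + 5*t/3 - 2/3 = (t - 1/3)*(t + 2)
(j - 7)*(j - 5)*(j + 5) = j^3 - 7*j^2 - 25*j + 175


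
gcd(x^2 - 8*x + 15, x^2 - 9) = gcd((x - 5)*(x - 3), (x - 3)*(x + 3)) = x - 3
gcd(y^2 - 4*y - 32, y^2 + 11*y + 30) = 1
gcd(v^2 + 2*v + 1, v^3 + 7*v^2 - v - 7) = v + 1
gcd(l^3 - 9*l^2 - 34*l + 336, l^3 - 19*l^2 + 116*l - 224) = l^2 - 15*l + 56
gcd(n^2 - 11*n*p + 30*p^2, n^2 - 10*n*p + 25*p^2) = -n + 5*p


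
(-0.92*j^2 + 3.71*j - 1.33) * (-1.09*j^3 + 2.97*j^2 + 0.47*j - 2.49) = 1.0028*j^5 - 6.7763*j^4 + 12.036*j^3 + 0.0844*j^2 - 9.863*j + 3.3117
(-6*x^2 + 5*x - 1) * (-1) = 6*x^2 - 5*x + 1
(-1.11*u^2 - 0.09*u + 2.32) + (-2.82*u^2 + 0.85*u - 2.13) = -3.93*u^2 + 0.76*u + 0.19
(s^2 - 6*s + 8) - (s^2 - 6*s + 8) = 0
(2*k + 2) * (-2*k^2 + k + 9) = -4*k^3 - 2*k^2 + 20*k + 18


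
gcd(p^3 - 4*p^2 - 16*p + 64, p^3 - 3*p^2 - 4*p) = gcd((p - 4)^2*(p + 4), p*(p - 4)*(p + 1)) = p - 4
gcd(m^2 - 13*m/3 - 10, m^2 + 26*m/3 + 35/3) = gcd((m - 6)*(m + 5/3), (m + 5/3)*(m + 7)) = m + 5/3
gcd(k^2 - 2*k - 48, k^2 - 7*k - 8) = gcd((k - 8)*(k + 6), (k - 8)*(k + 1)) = k - 8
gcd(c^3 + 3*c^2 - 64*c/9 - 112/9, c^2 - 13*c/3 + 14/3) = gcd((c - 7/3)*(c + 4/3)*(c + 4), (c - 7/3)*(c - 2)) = c - 7/3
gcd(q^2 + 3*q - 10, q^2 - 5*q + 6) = q - 2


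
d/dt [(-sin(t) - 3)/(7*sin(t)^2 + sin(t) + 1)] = (7*sin(t)^2 + 42*sin(t) + 2)*cos(t)/(7*sin(t)^2 + sin(t) + 1)^2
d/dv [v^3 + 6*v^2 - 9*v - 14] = 3*v^2 + 12*v - 9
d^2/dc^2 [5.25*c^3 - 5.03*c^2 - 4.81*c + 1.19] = 31.5*c - 10.06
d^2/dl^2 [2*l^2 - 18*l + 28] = 4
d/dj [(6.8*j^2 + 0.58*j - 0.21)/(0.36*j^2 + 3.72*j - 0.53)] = (25.0872*j^2 - 7.0568*j + 0.4738)/(0.1296*j^4 + 2.6784*j^3 + 13.4568*j^2 - 3.9432*j + 0.2809)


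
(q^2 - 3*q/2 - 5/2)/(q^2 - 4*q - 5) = (q - 5/2)/(q - 5)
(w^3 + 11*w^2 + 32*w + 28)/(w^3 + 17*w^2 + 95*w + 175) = (w^2 + 4*w + 4)/(w^2 + 10*w + 25)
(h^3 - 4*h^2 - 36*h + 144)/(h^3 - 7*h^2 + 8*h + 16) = (h^2 - 36)/(h^2 - 3*h - 4)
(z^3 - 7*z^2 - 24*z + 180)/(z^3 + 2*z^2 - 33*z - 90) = (z - 6)/(z + 3)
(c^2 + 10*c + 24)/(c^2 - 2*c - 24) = (c + 6)/(c - 6)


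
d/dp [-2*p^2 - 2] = -4*p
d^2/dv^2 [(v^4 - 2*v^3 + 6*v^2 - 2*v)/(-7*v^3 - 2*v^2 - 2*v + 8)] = 4*(-156*v^6 + 15*v^5 + 522*v^4 - 1090*v^3 - 48*v^2 + 240*v - 176)/(343*v^9 + 294*v^8 + 378*v^7 - 1000*v^6 - 564*v^5 - 744*v^4 + 1160*v^3 + 288*v^2 + 384*v - 512)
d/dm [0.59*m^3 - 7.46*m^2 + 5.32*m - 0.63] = 1.77*m^2 - 14.92*m + 5.32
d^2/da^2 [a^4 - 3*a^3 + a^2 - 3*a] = 12*a^2 - 18*a + 2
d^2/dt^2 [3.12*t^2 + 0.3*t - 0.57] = 6.24000000000000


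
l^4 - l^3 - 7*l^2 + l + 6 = (l - 3)*(l - 1)*(l + 1)*(l + 2)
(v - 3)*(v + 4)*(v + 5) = v^3 + 6*v^2 - 7*v - 60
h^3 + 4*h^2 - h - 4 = (h - 1)*(h + 1)*(h + 4)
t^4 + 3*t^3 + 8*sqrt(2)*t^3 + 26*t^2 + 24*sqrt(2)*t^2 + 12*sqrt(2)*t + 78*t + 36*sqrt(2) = (t + 3)*(t + sqrt(2))^2*(t + 6*sqrt(2))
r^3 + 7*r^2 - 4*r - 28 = (r - 2)*(r + 2)*(r + 7)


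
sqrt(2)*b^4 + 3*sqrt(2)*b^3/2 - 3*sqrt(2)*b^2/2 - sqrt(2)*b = b*(b - 1)*(b + 2)*(sqrt(2)*b + sqrt(2)/2)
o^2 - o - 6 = (o - 3)*(o + 2)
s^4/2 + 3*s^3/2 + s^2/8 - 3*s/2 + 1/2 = (s/2 + 1)*(s - 1/2)^2*(s + 2)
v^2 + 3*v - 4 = (v - 1)*(v + 4)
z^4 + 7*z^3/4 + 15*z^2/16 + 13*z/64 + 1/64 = (z + 1/4)^3*(z + 1)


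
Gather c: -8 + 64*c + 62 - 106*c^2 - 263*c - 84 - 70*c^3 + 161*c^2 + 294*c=-70*c^3 + 55*c^2 + 95*c - 30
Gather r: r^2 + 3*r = r^2 + 3*r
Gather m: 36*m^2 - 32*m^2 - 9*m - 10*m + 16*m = 4*m^2 - 3*m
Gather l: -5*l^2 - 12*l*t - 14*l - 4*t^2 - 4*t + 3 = -5*l^2 + l*(-12*t - 14) - 4*t^2 - 4*t + 3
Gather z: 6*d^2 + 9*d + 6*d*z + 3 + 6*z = 6*d^2 + 9*d + z*(6*d + 6) + 3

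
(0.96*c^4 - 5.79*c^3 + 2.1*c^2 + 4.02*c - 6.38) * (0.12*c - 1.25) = 0.1152*c^5 - 1.8948*c^4 + 7.4895*c^3 - 2.1426*c^2 - 5.7906*c + 7.975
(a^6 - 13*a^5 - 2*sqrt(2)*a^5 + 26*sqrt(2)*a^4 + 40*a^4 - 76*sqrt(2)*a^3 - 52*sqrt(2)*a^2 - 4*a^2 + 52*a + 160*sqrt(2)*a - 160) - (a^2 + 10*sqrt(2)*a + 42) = a^6 - 13*a^5 - 2*sqrt(2)*a^5 + 26*sqrt(2)*a^4 + 40*a^4 - 76*sqrt(2)*a^3 - 52*sqrt(2)*a^2 - 5*a^2 + 52*a + 150*sqrt(2)*a - 202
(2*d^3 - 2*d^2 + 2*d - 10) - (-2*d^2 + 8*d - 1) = 2*d^3 - 6*d - 9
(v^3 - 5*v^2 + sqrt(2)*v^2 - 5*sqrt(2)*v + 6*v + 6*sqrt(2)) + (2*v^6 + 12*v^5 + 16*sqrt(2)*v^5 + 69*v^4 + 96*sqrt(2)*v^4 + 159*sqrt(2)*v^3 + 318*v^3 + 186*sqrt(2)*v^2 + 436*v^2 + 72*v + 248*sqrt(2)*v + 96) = 2*v^6 + 12*v^5 + 16*sqrt(2)*v^5 + 69*v^4 + 96*sqrt(2)*v^4 + 159*sqrt(2)*v^3 + 319*v^3 + 187*sqrt(2)*v^2 + 431*v^2 + 78*v + 243*sqrt(2)*v + 6*sqrt(2) + 96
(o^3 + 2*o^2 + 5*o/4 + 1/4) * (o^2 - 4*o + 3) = o^5 - 2*o^4 - 15*o^3/4 + 5*o^2/4 + 11*o/4 + 3/4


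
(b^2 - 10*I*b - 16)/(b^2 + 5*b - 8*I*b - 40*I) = (b - 2*I)/(b + 5)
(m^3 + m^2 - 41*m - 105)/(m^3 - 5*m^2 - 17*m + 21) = (m + 5)/(m - 1)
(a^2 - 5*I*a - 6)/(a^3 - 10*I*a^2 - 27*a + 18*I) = (a - 2*I)/(a^2 - 7*I*a - 6)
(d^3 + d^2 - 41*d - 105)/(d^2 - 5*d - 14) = (d^2 + 8*d + 15)/(d + 2)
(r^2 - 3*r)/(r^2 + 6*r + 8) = r*(r - 3)/(r^2 + 6*r + 8)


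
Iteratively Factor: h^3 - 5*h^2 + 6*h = (h)*(h^2 - 5*h + 6) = h*(h - 2)*(h - 3)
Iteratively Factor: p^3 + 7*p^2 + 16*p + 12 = (p + 2)*(p^2 + 5*p + 6) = (p + 2)^2*(p + 3)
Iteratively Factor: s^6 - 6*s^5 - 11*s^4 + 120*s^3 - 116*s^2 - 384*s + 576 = (s - 4)*(s^5 - 2*s^4 - 19*s^3 + 44*s^2 + 60*s - 144) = (s - 4)*(s + 4)*(s^4 - 6*s^3 + 5*s^2 + 24*s - 36) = (s - 4)*(s - 2)*(s + 4)*(s^3 - 4*s^2 - 3*s + 18) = (s - 4)*(s - 3)*(s - 2)*(s + 4)*(s^2 - s - 6) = (s - 4)*(s - 3)*(s - 2)*(s + 2)*(s + 4)*(s - 3)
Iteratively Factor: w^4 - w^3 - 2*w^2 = (w - 2)*(w^3 + w^2) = w*(w - 2)*(w^2 + w) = w*(w - 2)*(w + 1)*(w)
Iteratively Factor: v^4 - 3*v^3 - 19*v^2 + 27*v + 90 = (v - 3)*(v^3 - 19*v - 30) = (v - 3)*(v + 3)*(v^2 - 3*v - 10) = (v - 5)*(v - 3)*(v + 3)*(v + 2)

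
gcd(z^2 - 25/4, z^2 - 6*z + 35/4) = z - 5/2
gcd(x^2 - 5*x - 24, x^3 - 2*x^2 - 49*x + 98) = 1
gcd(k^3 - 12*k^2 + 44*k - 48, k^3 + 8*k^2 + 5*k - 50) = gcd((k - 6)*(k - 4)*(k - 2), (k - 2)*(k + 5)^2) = k - 2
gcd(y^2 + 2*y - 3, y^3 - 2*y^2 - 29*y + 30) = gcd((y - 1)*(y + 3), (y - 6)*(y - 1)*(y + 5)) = y - 1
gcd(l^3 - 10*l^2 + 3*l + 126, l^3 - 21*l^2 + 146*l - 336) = l^2 - 13*l + 42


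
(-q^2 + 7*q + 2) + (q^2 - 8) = 7*q - 6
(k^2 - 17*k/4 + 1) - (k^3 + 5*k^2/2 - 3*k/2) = -k^3 - 3*k^2/2 - 11*k/4 + 1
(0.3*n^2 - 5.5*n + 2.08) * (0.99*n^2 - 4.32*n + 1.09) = 0.297*n^4 - 6.741*n^3 + 26.1462*n^2 - 14.9806*n + 2.2672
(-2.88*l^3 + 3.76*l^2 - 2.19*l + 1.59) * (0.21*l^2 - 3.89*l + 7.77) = -0.6048*l^5 + 11.9928*l^4 - 37.4639*l^3 + 38.0682*l^2 - 23.2014*l + 12.3543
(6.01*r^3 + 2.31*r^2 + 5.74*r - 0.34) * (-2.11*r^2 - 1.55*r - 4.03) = -12.6811*r^5 - 14.1896*r^4 - 39.9122*r^3 - 17.4889*r^2 - 22.6052*r + 1.3702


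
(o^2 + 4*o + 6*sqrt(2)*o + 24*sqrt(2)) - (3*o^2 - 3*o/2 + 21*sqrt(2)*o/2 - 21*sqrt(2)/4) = -2*o^2 - 9*sqrt(2)*o/2 + 11*o/2 + 117*sqrt(2)/4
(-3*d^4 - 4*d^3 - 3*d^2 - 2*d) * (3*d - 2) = -9*d^5 - 6*d^4 - d^3 + 4*d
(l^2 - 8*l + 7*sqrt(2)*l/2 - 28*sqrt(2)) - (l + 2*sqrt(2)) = l^2 - 9*l + 7*sqrt(2)*l/2 - 30*sqrt(2)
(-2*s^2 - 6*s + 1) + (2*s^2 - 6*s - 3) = -12*s - 2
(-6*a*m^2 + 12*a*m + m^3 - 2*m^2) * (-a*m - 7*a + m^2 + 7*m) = 6*a^2*m^3 + 30*a^2*m^2 - 84*a^2*m - 7*a*m^4 - 35*a*m^3 + 98*a*m^2 + m^5 + 5*m^4 - 14*m^3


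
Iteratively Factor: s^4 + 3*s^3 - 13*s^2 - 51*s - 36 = (s + 3)*(s^3 - 13*s - 12) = (s + 3)^2*(s^2 - 3*s - 4) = (s - 4)*(s + 3)^2*(s + 1)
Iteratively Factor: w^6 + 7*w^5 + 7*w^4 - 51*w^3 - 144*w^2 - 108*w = (w + 2)*(w^5 + 5*w^4 - 3*w^3 - 45*w^2 - 54*w) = (w + 2)*(w + 3)*(w^4 + 2*w^3 - 9*w^2 - 18*w) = (w + 2)*(w + 3)^2*(w^3 - w^2 - 6*w) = w*(w + 2)*(w + 3)^2*(w^2 - w - 6) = w*(w - 3)*(w + 2)*(w + 3)^2*(w + 2)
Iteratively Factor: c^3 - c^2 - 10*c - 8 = (c + 1)*(c^2 - 2*c - 8) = (c - 4)*(c + 1)*(c + 2)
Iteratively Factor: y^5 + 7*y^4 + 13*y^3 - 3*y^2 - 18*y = (y + 3)*(y^4 + 4*y^3 + y^2 - 6*y) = (y + 3)^2*(y^3 + y^2 - 2*y) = (y + 2)*(y + 3)^2*(y^2 - y) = y*(y + 2)*(y + 3)^2*(y - 1)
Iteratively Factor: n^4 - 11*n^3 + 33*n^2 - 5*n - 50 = (n - 5)*(n^3 - 6*n^2 + 3*n + 10) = (n - 5)*(n - 2)*(n^2 - 4*n - 5) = (n - 5)*(n - 2)*(n + 1)*(n - 5)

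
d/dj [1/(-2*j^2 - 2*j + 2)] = (j + 1/2)/(j^2 + j - 1)^2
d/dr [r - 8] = 1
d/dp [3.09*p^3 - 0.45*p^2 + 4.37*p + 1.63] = 9.27*p^2 - 0.9*p + 4.37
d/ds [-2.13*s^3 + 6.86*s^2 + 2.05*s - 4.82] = -6.39*s^2 + 13.72*s + 2.05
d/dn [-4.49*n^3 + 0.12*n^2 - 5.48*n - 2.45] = -13.47*n^2 + 0.24*n - 5.48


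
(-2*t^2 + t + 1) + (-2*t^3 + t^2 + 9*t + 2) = -2*t^3 - t^2 + 10*t + 3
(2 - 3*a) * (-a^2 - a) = 3*a^3 + a^2 - 2*a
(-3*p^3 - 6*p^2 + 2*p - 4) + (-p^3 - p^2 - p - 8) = -4*p^3 - 7*p^2 + p - 12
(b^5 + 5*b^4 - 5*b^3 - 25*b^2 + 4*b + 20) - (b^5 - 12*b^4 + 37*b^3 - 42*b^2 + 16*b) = 17*b^4 - 42*b^3 + 17*b^2 - 12*b + 20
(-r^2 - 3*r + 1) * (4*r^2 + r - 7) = -4*r^4 - 13*r^3 + 8*r^2 + 22*r - 7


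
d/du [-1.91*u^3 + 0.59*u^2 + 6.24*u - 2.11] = -5.73*u^2 + 1.18*u + 6.24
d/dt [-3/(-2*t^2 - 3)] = -12*t/(2*t^2 + 3)^2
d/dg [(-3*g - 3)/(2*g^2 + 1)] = 3*(-2*g^2 + 4*g*(g + 1) - 1)/(2*g^2 + 1)^2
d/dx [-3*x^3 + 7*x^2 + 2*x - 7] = -9*x^2 + 14*x + 2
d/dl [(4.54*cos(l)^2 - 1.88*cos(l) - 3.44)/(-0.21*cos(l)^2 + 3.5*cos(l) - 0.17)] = (-15.4952*cos(l)^2 + 2.9884*cos(l) - 12.3596)*sin(l)/(0.0441*cos(l)^4 - 1.47*cos(l)^3 + 12.3214*cos(l)^2 - 1.19*cos(l) + 0.0289)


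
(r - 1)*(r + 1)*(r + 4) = r^3 + 4*r^2 - r - 4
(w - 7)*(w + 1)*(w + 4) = w^3 - 2*w^2 - 31*w - 28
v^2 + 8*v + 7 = (v + 1)*(v + 7)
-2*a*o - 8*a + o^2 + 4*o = (-2*a + o)*(o + 4)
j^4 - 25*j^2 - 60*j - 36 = (j - 6)*(j + 1)*(j + 2)*(j + 3)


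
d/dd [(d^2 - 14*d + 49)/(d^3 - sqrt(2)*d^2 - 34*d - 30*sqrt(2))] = (2*(7 - d)*(-d^3 + sqrt(2)*d^2 + 34*d + 30*sqrt(2)) + (-3*d^2 + 2*sqrt(2)*d + 34)*(d^2 - 14*d + 49))/(-d^3 + sqrt(2)*d^2 + 34*d + 30*sqrt(2))^2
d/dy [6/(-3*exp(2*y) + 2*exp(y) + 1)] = (36*exp(y) - 12)*exp(y)/(-3*exp(2*y) + 2*exp(y) + 1)^2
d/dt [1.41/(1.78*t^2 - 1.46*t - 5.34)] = (2.0586 - 5.0196*t)/(-1.78*t^2 + 1.46*t + 5.34)^2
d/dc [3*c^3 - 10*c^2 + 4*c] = 9*c^2 - 20*c + 4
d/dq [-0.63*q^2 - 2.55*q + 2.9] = -1.26*q - 2.55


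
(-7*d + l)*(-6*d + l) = 42*d^2 - 13*d*l + l^2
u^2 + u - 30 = (u - 5)*(u + 6)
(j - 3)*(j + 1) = j^2 - 2*j - 3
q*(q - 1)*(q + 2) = q^3 + q^2 - 2*q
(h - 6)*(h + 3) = h^2 - 3*h - 18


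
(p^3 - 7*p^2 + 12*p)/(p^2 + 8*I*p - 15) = p*(p^2 - 7*p + 12)/(p^2 + 8*I*p - 15)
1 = 1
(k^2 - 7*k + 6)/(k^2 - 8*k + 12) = (k - 1)/(k - 2)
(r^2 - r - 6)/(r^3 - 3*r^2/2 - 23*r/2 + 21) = 2*(r + 2)/(2*r^2 + 3*r - 14)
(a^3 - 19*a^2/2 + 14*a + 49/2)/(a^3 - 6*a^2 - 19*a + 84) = (a^2 - 5*a/2 - 7/2)/(a^2 + a - 12)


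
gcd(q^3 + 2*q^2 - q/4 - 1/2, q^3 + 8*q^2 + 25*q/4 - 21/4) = q - 1/2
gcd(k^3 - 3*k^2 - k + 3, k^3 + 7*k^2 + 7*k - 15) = k - 1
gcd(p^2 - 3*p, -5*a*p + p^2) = p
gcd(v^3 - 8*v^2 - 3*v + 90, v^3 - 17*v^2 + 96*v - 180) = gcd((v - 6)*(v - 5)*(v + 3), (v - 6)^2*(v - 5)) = v^2 - 11*v + 30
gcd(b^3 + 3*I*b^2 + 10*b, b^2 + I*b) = b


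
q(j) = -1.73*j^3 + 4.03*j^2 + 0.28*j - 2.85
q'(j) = -5.19*j^2 + 8.06*j + 0.28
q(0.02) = -2.84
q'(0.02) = 0.44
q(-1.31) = 7.59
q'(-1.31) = -19.19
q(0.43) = -2.12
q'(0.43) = 2.79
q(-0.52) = -1.66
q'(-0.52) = -5.31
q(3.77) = -37.21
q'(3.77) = -43.10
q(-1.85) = 21.38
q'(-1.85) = -32.39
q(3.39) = -22.99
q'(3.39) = -32.04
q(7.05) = -406.77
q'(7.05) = -200.85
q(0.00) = -2.85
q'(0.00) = 0.28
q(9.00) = -935.07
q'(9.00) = -347.57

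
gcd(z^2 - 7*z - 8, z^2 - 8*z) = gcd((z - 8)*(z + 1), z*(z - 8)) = z - 8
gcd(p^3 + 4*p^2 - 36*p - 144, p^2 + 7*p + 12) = p + 4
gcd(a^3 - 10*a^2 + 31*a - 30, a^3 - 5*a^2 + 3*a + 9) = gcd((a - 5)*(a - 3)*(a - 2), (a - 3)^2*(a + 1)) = a - 3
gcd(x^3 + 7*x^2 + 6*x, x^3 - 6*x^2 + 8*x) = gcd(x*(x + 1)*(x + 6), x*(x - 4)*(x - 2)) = x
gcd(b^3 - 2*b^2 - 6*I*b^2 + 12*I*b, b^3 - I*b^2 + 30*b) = b^2 - 6*I*b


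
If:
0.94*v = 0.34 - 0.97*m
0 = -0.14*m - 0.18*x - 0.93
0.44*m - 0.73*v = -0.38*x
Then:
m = 2.48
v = -2.20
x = -7.10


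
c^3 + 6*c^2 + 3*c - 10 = (c - 1)*(c + 2)*(c + 5)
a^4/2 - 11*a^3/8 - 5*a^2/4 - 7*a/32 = a*(a/2 + 1/4)*(a - 7/2)*(a + 1/4)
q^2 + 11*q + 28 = (q + 4)*(q + 7)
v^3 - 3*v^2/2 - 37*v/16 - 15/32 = (v - 5/2)*(v + 1/4)*(v + 3/4)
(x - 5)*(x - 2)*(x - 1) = x^3 - 8*x^2 + 17*x - 10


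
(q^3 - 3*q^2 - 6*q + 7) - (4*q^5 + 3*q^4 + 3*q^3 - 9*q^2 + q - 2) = -4*q^5 - 3*q^4 - 2*q^3 + 6*q^2 - 7*q + 9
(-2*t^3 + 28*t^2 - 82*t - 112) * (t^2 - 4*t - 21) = -2*t^5 + 36*t^4 - 152*t^3 - 372*t^2 + 2170*t + 2352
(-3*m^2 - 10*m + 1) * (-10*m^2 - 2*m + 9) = 30*m^4 + 106*m^3 - 17*m^2 - 92*m + 9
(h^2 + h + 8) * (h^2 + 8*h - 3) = h^4 + 9*h^3 + 13*h^2 + 61*h - 24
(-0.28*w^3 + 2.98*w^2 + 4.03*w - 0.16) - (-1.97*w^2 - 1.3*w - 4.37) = -0.28*w^3 + 4.95*w^2 + 5.33*w + 4.21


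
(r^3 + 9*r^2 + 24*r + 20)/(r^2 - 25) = (r^2 + 4*r + 4)/(r - 5)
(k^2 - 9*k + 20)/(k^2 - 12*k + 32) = (k - 5)/(k - 8)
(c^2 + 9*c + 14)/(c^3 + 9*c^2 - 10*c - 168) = (c + 2)/(c^2 + 2*c - 24)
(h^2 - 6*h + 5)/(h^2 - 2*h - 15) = (h - 1)/(h + 3)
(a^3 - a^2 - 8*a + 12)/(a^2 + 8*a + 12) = (a^3 - a^2 - 8*a + 12)/(a^2 + 8*a + 12)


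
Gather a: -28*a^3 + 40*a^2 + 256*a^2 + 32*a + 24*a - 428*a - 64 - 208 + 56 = -28*a^3 + 296*a^2 - 372*a - 216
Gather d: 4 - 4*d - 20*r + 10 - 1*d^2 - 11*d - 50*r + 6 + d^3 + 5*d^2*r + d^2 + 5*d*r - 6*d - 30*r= d^3 + 5*d^2*r + d*(5*r - 21) - 100*r + 20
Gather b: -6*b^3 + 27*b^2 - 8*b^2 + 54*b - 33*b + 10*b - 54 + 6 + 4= -6*b^3 + 19*b^2 + 31*b - 44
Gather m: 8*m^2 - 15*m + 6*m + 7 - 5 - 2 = 8*m^2 - 9*m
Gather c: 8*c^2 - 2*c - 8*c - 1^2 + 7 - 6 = 8*c^2 - 10*c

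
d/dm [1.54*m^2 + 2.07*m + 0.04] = 3.08*m + 2.07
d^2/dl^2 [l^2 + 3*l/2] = 2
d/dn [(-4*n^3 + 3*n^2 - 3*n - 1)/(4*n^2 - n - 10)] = (-16*n^4 + 8*n^3 + 129*n^2 - 52*n + 29)/(16*n^4 - 8*n^3 - 79*n^2 + 20*n + 100)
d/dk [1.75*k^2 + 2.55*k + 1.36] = 3.5*k + 2.55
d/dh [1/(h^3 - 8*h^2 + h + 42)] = (-3*h^2 + 16*h - 1)/(h^3 - 8*h^2 + h + 42)^2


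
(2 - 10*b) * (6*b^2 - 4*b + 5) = -60*b^3 + 52*b^2 - 58*b + 10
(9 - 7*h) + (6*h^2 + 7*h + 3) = 6*h^2 + 12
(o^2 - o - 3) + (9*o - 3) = o^2 + 8*o - 6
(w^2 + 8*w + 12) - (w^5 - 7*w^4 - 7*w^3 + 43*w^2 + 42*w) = -w^5 + 7*w^4 + 7*w^3 - 42*w^2 - 34*w + 12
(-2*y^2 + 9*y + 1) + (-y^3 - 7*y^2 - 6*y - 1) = -y^3 - 9*y^2 + 3*y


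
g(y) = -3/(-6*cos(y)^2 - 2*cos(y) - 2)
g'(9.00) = -0.42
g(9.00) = 0.58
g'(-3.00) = 0.12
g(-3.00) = 0.51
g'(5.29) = -0.90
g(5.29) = 0.61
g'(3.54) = 0.38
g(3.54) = 0.57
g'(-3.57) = -0.42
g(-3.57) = 0.58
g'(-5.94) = 0.16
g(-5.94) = 0.33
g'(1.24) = 1.55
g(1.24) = 0.91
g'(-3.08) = 0.05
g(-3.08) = 0.50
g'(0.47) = 0.24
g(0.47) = 0.35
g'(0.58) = 0.32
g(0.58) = 0.38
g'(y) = -3*(-12*sin(y)*cos(y) - 2*sin(y))/(-6*cos(y)^2 - 2*cos(y) - 2)^2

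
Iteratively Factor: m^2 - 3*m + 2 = (m - 1)*(m - 2)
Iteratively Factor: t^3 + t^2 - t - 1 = (t - 1)*(t^2 + 2*t + 1) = (t - 1)*(t + 1)*(t + 1)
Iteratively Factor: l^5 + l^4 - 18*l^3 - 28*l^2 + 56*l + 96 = (l + 3)*(l^4 - 2*l^3 - 12*l^2 + 8*l + 32) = (l - 4)*(l + 3)*(l^3 + 2*l^2 - 4*l - 8) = (l - 4)*(l + 2)*(l + 3)*(l^2 - 4) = (l - 4)*(l - 2)*(l + 2)*(l + 3)*(l + 2)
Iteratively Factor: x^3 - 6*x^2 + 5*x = (x - 1)*(x^2 - 5*x) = x*(x - 1)*(x - 5)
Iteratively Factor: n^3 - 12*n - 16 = (n + 2)*(n^2 - 2*n - 8) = (n - 4)*(n + 2)*(n + 2)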